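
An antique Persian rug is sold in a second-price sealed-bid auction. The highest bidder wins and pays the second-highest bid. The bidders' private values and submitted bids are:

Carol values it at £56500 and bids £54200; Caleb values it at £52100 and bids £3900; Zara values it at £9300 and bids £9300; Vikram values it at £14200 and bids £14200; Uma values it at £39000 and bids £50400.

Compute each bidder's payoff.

Carol £6100, Caleb £0, Zara £0, Vikram £0, Uma £0.

Sorted high to low: Carol £54200, then Uma £50400, then Vikram £14200, then Zara £9300, then Caleb £3900.
Carol has the top bid and wins; the price is the second-highest bid, £50400.
Carol's payoff = £56500 − £50400 = £6100. All other bidders lose, so their payoff is 0.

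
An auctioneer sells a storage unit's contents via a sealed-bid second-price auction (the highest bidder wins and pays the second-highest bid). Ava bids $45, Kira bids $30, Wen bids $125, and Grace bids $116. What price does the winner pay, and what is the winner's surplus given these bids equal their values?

The winner pays $116 for a surplus of $9.

Sorted high to low: Wen $125; Grace $116; Ava $45; Kira $30.
Wen is the highest bidder, so Wen wins.
Under the second-price rule, the price is the second-highest bid: $116.
Surplus = $125 − $116 = $9.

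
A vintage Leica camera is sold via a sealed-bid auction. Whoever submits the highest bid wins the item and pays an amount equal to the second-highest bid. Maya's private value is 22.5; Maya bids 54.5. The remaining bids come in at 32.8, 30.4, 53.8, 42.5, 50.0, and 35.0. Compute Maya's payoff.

Highest competing bid: 53.8.
Maya's bid 54.5 is the highest overall, so Maya wins and pays the second-highest bid, 53.8.
Payoff = value − price = 22.5 − 53.8 = -31.3.

Payoff = -31.3.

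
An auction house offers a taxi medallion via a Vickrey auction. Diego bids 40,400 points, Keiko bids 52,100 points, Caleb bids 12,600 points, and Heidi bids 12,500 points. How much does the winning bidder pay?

Ranking the bids: Keiko 52,100 points > Diego 40,400 points > Caleb 12,600 points > Heidi 12,500 points.
Keiko has the highest bid, so Keiko wins.
The second-highest bid is 40,400 points, so that is what Keiko pays.

Price paid: 40,400 points.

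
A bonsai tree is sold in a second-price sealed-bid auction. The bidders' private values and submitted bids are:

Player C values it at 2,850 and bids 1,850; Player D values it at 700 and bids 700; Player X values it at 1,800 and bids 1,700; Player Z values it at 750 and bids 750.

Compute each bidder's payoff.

Ordered from highest: Player C 1,850 > Player X 1,700 > Player Z 750 > Player D 700.
Player C has the top bid and wins; the price is the second-highest bid, 1,700.
Player C's payoff = 2,850 − 1,700 = 1,150. All other bidders lose, so their payoff is 0.

Player C 1,150, Player D 0, Player X 0, Player Z 0.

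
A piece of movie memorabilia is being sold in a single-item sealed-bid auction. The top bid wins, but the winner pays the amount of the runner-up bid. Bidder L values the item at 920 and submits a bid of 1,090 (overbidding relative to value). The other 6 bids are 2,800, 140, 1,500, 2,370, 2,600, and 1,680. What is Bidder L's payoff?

Bidder L's payoff: 0.

Highest competing bid: 2,800.
Bidder L's bid 1,090 is not the highest, so Bidder L loses, pays nothing, and earns zero payoff.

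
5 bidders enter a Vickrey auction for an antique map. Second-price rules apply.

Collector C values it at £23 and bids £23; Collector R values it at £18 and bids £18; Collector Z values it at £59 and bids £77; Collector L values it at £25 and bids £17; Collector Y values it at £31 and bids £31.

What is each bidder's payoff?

Ranking the bids: Collector Z £77 > Collector Y £31 > Collector C £23 > Collector R £18 > Collector L £17.
Collector Z has the top bid and wins; the price is the second-highest bid, £31.
Collector Z's payoff = £59 − £31 = £28. All other bidders lose, so their payoff is 0.

Collector C £0, Collector R £0, Collector Z £28, Collector L £0, Collector Y £0.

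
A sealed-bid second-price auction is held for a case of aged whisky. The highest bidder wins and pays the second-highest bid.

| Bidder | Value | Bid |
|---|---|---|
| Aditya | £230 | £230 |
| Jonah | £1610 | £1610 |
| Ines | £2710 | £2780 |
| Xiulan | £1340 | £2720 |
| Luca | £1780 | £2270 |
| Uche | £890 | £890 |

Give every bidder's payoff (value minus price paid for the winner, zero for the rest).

Payoffs: Aditya £0, Jonah £0, Ines -£10, Xiulan £0, Luca £0, Uche £0.

Ranking the bids: Ines £2780 > Xiulan £2720 > Luca £2270 > Jonah £1610 > Uche £890 > Aditya £230.
Ines has the top bid and wins; the price is the second-highest bid, £2720.
Ines's payoff = £2710 − £2720 = -£10. All other bidders lose, so their payoff is 0.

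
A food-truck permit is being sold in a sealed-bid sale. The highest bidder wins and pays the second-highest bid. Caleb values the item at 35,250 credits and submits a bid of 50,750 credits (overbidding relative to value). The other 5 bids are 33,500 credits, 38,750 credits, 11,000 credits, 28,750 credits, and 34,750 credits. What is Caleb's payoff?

Highest competing bid: 38,750 credits.
Caleb's bid 50,750 credits is the highest overall, so Caleb wins and pays the second-highest bid, 38,750 credits.
Payoff = value − price = 35,250 credits − 38,750 credits = -3,500 credits.

Payoff = -3,500 credits.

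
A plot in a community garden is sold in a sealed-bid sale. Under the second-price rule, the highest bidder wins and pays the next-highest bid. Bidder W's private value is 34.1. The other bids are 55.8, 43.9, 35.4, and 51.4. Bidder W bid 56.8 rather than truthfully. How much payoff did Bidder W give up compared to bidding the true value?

The highest competing bid is 55.8.
Bidding truthfully at 34.1: the top bid is 55.8 (a rival), so Bidder W loses. Payoff = 0.0.
Bidding 56.8: Bidder W has the top bid, wins, and pays the second-highest bid 55.8. Payoff = 34.1 − 55.8 = -21.7.
Regret = truthful payoff − actual payoff = 0.0 − -21.7 = 21.7.
This is the dominant-strategy logic: truthful bidding weakly beats any alternative.

Regret: 21.7.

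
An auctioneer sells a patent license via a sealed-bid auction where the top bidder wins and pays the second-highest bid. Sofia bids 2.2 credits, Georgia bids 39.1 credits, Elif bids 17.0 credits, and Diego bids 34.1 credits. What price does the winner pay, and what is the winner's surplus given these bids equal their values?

The winner pays 34.1 credits for a surplus of 5.0 credits.

Ordered from highest: Georgia 39.1 credits > Diego 34.1 credits > Elif 17.0 credits > Sofia 2.2 credits.
Georgia is the highest bidder, so Georgia wins.
Under the second-price rule, the price is the second-highest bid: 34.1 credits.
Surplus = 39.1 credits − 34.1 credits = 5.0 credits.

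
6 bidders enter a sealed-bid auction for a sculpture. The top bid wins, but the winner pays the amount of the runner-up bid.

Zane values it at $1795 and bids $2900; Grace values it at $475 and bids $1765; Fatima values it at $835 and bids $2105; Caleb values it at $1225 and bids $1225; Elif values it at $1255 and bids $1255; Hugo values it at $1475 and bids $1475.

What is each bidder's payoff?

Payoffs: Zane -$310, Grace $0, Fatima $0, Caleb $0, Elif $0, Hugo $0.

Ordered from highest: Zane $2900 > Fatima $2105 > Grace $1765 > Hugo $1475 > Elif $1255 > Caleb $1225.
Zane has the top bid and wins; the price is the second-highest bid, $2105.
Zane's payoff = $1795 − $2105 = -$310. All other bidders lose, so their payoff is 0.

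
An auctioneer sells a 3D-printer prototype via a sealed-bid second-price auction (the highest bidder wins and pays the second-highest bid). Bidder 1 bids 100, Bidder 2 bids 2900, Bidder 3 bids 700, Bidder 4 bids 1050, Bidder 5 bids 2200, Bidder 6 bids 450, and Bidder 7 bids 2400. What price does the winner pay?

Bids in descending order: Bidder 2 2900, then Bidder 7 2400, then Bidder 5 2200, then Bidder 4 1050, then Bidder 3 700, then Bidder 6 450, then Bidder 1 100.
Bidder 2 is the highest bidder, so Bidder 2 wins.
Under the second-price rule, the price is the second-highest bid: 2400.

The winner pays 2400.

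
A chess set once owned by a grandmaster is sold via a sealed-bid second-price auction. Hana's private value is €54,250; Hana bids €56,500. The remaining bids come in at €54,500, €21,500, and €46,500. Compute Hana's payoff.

Hana's payoff: -€250.

Highest competing bid: €54,500.
Hana's bid €56,500 is the highest overall, so Hana wins and pays the second-highest bid, €54,500.
Payoff = value − price = €54,250 − €54,500 = -€250.
Overbidding won the item at a price above value — truthful bidding would have avoided this loss.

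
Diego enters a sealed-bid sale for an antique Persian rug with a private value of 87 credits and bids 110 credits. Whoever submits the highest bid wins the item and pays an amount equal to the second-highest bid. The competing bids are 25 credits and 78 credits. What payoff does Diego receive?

Highest competing bid: 78 credits.
Diego's bid 110 credits is the highest overall, so Diego wins and pays the second-highest bid, 78 credits.
Payoff = value − price = 87 credits − 78 credits = 9 credits.

9 credits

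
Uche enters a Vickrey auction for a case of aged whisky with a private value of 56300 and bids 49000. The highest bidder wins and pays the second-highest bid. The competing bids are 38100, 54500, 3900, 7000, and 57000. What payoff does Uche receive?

0

Highest competing bid: 57000.
Uche's bid 49000 is not the highest, so Uche loses, pays nothing, and earns zero payoff.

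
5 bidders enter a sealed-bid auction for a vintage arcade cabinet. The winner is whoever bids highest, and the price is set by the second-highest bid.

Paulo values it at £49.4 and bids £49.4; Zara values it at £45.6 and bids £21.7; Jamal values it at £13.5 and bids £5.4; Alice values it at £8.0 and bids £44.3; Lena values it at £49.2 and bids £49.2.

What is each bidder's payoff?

Paulo £0.2, Zara £0.0, Jamal £0.0, Alice £0.0, Lena £0.0.

Sorted high to low: Paulo £49.4 > Lena £49.2 > Alice £44.3 > Zara £21.7 > Jamal £5.4.
Paulo has the top bid and wins; the price is the second-highest bid, £49.2.
Paulo's payoff = £49.4 − £49.2 = £0.2. All other bidders lose, so their payoff is 0.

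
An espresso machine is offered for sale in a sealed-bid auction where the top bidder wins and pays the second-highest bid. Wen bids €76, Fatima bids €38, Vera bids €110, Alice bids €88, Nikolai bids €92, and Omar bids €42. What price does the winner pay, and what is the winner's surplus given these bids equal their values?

The winner pays €92 for a surplus of €18.

Bids in descending order: Vera €110; Nikolai €92; Alice €88; Wen €76; Omar €42; Fatima €38.
Vera is the highest bidder, so Vera wins.
Under the second-price rule, the price is the second-highest bid: €92.
Surplus = €110 − €92 = €18.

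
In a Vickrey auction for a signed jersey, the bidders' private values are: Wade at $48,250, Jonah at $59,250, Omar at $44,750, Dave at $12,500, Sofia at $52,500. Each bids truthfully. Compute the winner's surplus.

Winner's surplus: $6,750.

Sorted high to low: Jonah $59,250 > Sofia $52,500 > Wade $48,250 > Omar $44,750 > Dave $12,500.
Jonah wins with the top bid and pays the second-highest, $52,500.
Surplus = $59,250 − $52,500 = $6,750.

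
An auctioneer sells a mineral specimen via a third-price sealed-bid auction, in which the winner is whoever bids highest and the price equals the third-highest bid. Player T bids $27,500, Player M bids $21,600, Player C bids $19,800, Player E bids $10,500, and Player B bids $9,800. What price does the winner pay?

Price paid: $19,800.

Ranking the bids: Player T $27,500, then Player M $21,600, then Player C $19,800, then Player E $10,500, then Player B $9,800.
Player T is the highest bidder, so Player T wins.
Under the third-price rule, the price is the third-highest bid: $19,800.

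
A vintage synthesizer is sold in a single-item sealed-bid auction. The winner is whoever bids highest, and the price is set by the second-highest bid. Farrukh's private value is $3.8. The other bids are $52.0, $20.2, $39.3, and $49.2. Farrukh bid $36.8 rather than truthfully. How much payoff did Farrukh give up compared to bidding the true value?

$0.0

The highest competing bid is $52.0.
Bidding truthfully at $3.8: the top bid is $52.0 (a rival), so Farrukh loses. Payoff = $0.0.
Bidding $36.8: the top bid is $52.0 (a rival), so Farrukh loses. Payoff = $0.0.
Regret = truthful payoff − actual payoff = $0.0 − $0.0 = $0.0.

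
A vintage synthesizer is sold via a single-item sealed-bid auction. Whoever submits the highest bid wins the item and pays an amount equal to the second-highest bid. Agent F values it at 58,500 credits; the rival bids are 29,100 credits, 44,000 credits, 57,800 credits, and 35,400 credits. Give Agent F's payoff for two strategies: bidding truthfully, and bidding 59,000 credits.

Truthful: 700 credits; alternative: 700 credits.

The highest competing bid is 57,800 credits.
Bidding truthfully at 58,500 credits: Agent F has the top bid, wins, and pays the second-highest bid 57,800 credits. Payoff = 58,500 credits − 57,800 credits = 700 credits.
Bidding 59,000 credits: Agent F has the top bid, wins, and pays the second-highest bid 57,800 credits. Payoff = 58,500 credits − 57,800 credits = 700 credits.
The bid only affects whether you win, not the price — here both bids land on the same side of the top rival bid, so the deviation is payoff-neutral.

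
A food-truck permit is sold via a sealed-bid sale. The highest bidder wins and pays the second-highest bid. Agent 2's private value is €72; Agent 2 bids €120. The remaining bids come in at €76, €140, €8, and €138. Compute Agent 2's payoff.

Highest competing bid: €140.
Agent 2's bid €120 is not the highest, so Agent 2 loses, pays nothing, and earns zero payoff.

The bidder's payoff: €0.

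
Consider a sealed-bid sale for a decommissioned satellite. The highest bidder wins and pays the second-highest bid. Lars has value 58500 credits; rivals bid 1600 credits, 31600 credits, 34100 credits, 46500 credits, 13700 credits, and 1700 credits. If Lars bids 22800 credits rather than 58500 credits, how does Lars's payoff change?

Payoff change: -12000 credits.

The highest competing bid is 46500 credits.
Bidding truthfully at 58500 credits: Lars has the top bid, wins, and pays the second-highest bid 46500 credits. Payoff = 58500 credits − 46500 credits = 12000 credits.
Bidding 22800 credits: the top bid is 46500 credits (a rival), so Lars loses. Payoff = 0 credits.
Change = 0 credits − 12000 credits = -12000 credits.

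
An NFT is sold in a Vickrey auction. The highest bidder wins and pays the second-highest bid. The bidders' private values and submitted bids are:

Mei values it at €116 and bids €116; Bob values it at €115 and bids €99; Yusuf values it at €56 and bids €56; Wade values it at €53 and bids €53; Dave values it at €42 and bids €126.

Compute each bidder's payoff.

Sorted high to low: Dave €126 > Mei €116 > Bob €99 > Yusuf €56 > Wade €53.
Dave has the top bid and wins; the price is the second-highest bid, €116.
Dave's payoff = €42 − €116 = -€74. All other bidders lose, so their payoff is 0.

Mei €0, Bob €0, Yusuf €0, Wade €0, Dave -€74.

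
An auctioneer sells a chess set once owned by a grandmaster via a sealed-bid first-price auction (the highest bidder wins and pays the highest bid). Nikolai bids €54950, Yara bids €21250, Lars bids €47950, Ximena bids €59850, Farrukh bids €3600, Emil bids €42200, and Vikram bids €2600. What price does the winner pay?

Price paid: €59850.

Ordered from highest: Ximena €59850 > Nikolai €54950 > Lars €47950 > Emil €42200 > Yara €21250 > Farrukh €3600 > Vikram €2600.
Ximena is the highest bidder, so Ximena wins.
Under the first-price rule, the price is the highest bid: €59850.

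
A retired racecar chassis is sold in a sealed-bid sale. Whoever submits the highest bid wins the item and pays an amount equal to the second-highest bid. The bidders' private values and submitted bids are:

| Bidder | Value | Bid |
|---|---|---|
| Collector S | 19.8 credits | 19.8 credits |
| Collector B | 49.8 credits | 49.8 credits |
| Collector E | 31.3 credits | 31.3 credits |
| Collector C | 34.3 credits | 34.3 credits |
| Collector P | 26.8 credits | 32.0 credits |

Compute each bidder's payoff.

Sorted high to low: Collector B 49.8 credits > Collector C 34.3 credits > Collector P 32.0 credits > Collector E 31.3 credits > Collector S 19.8 credits.
Collector B has the top bid and wins; the price is the second-highest bid, 34.3 credits.
Collector B's payoff = 49.8 credits − 34.3 credits = 15.5 credits. All other bidders lose, so their payoff is 0.

Collector S 0.0 credits, Collector B 15.5 credits, Collector E 0.0 credits, Collector C 0.0 credits, Collector P 0.0 credits.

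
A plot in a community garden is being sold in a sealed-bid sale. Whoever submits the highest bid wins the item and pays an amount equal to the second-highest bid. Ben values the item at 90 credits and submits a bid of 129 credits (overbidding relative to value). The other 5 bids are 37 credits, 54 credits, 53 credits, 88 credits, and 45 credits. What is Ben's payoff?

Highest competing bid: 88 credits.
Ben's bid 129 credits is the highest overall, so Ben wins and pays the second-highest bid, 88 credits.
Payoff = value − price = 90 credits − 88 credits = 2 credits.

2 credits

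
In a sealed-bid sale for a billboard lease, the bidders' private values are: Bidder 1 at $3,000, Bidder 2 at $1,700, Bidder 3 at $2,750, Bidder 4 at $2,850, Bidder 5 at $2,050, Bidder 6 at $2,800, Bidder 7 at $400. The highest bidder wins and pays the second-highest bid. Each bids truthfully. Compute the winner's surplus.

Surplus = $150.

Bids in descending order: Bidder 1 $3,000 > Bidder 4 $2,850 > Bidder 6 $2,800 > Bidder 3 $2,750 > Bidder 5 $2,050 > Bidder 2 $1,700 > Bidder 7 $400.
Bidder 1 wins with the top bid and pays the second-highest, $2,850.
Surplus = $3,000 − $2,850 = $150.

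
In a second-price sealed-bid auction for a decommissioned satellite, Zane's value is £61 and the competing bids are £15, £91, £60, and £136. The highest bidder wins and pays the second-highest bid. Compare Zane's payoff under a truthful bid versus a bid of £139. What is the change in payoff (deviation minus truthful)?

Change in payoff: -£75.

The highest competing bid is £136.
Bidding truthfully at £61: the top bid is £136 (a rival), so Zane loses. Payoff = £0.
Bidding £139: Zane has the top bid, wins, and pays the second-highest bid £136. Payoff = £61 − £136 = -£75.
Change = -£75 − £0 = -£75.
This is the dominant-strategy logic: truthful bidding weakly beats any alternative.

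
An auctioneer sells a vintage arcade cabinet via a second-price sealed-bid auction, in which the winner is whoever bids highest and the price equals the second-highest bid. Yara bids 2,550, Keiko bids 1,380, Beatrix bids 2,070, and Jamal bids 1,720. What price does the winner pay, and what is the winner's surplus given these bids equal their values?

Ordered from highest: Yara 2,550, then Beatrix 2,070, then Jamal 1,720, then Keiko 1,380.
Yara is the highest bidder, so Yara wins.
Under the second-price rule, the price is the second-highest bid: 2,070.
Surplus = 2,550 − 2,070 = 480.

Price 2,070; surplus 480.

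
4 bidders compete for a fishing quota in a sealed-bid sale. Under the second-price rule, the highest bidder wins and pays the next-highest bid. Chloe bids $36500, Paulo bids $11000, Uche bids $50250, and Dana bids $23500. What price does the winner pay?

Price paid: $36500.

Bids in descending order: Uche $50250 > Chloe $36500 > Dana $23500 > Paulo $11000.
Uche has the highest bid, so Uche wins.
The second-highest bid is $36500, so that is what Uche pays.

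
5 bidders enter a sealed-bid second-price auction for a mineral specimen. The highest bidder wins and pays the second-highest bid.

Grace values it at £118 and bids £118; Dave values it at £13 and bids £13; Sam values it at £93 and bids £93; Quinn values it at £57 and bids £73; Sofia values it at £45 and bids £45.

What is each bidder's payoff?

Payoffs: Grace £25, Dave £0, Sam £0, Quinn £0, Sofia £0.

Ranking the bids: Grace £118; Sam £93; Quinn £73; Sofia £45; Dave £13.
Grace has the top bid and wins; the price is the second-highest bid, £93.
Grace's payoff = £118 − £93 = £25. All other bidders lose, so their payoff is 0.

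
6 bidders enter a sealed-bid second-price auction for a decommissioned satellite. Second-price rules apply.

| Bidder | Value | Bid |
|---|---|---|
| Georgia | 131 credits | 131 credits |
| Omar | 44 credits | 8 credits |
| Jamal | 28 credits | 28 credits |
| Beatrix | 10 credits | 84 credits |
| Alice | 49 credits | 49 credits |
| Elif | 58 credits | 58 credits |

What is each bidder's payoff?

Ordered from highest: Georgia 131 credits, then Beatrix 84 credits, then Elif 58 credits, then Alice 49 credits, then Jamal 28 credits, then Omar 8 credits.
Georgia has the top bid and wins; the price is the second-highest bid, 84 credits.
Georgia's payoff = 131 credits − 84 credits = 47 credits. All other bidders lose, so their payoff is 0.

Georgia 47 credits, Omar 0 credits, Jamal 0 credits, Beatrix 0 credits, Alice 0 credits, Elif 0 credits.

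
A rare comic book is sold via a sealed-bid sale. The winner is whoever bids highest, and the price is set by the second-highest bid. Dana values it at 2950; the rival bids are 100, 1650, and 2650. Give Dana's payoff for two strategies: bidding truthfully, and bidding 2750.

(a) 300  (b) 300

The highest competing bid is 2650.
Bidding truthfully at 2950: Dana has the top bid, wins, and pays the second-highest bid 2650. Payoff = 2950 − 2650 = 300.
Bidding 2750: Dana has the top bid, wins, and pays the second-highest bid 2650. Payoff = 2950 − 2650 = 300.
The bid only affects whether you win, not the price — here both bids land on the same side of the top rival bid, so the deviation is payoff-neutral.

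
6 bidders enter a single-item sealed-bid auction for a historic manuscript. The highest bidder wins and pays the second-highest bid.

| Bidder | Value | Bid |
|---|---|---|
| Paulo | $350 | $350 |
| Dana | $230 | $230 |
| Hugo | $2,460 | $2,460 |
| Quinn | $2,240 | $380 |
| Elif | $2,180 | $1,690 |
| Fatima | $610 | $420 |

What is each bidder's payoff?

Payoffs: Paulo $0, Dana $0, Hugo $770, Quinn $0, Elif $0, Fatima $0.

Ranking the bids: Hugo $2,460; Elif $1,690; Fatima $420; Quinn $380; Paulo $350; Dana $230.
Hugo has the top bid and wins; the price is the second-highest bid, $1,690.
Hugo's payoff = $2,460 − $1,690 = $770. All other bidders lose, so their payoff is 0.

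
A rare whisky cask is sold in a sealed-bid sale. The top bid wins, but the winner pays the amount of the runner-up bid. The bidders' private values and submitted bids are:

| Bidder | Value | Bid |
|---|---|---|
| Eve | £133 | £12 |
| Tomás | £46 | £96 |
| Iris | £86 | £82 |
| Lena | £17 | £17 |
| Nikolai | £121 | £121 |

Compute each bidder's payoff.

Payoffs: Eve £0, Tomás £0, Iris £0, Lena £0, Nikolai £25.

Sorted high to low: Nikolai £121 > Tomás £96 > Iris £82 > Lena £17 > Eve £12.
Nikolai has the top bid and wins; the price is the second-highest bid, £96.
Nikolai's payoff = £121 − £96 = £25. All other bidders lose, so their payoff is 0.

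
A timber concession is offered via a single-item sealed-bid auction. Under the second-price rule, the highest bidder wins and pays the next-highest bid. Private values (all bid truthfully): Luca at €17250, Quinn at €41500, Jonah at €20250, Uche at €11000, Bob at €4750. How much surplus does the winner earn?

Bids in descending order: Quinn €41500, then Jonah €20250, then Luca €17250, then Uche €11000, then Bob €4750.
Quinn wins with the top bid and pays the second-highest, €20250.
Surplus = €41500 − €20250 = €21250.

Winner's surplus: €21250.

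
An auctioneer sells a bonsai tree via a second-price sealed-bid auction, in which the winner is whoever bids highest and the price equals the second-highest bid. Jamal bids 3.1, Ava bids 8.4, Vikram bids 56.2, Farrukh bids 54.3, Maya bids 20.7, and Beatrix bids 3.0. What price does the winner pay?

Ranking the bids: Vikram 56.2; Farrukh 54.3; Maya 20.7; Ava 8.4; Jamal 3.1; Beatrix 3.0.
Vikram is the highest bidder, so Vikram wins.
Under the second-price rule, the price is the second-highest bid: 54.3.

54.3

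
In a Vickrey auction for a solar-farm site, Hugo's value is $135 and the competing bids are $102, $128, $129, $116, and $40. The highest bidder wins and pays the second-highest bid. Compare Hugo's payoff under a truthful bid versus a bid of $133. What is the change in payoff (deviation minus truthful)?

$0

The highest competing bid is $129.
Bidding truthfully at $135: Hugo has the top bid, wins, and pays the second-highest bid $129. Payoff = $135 − $129 = $6.
Bidding $133: Hugo has the top bid, wins, and pays the second-highest bid $129. Payoff = $135 − $129 = $6.
Change = $6 − $6 = $0.
The bid only affects whether you win, not the price — here both bids land on the same side of the top rival bid, so the deviation is payoff-neutral.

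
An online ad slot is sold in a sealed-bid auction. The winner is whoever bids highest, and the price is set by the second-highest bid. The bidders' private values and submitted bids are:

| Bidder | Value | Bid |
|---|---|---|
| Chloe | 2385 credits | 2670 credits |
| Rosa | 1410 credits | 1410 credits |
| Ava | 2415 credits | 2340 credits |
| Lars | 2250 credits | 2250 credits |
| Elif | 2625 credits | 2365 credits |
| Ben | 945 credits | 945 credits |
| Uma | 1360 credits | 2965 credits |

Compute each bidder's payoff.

Sorted high to low: Uma 2965 credits > Chloe 2670 credits > Elif 2365 credits > Ava 2340 credits > Lars 2250 credits > Rosa 1410 credits > Ben 945 credits.
Uma has the top bid and wins; the price is the second-highest bid, 2670 credits.
Uma's payoff = 1360 credits − 2670 credits = -1310 credits. All other bidders lose, so their payoff is 0.

Payoffs: Chloe 0 credits, Rosa 0 credits, Ava 0 credits, Lars 0 credits, Elif 0 credits, Ben 0 credits, Uma -1310 credits.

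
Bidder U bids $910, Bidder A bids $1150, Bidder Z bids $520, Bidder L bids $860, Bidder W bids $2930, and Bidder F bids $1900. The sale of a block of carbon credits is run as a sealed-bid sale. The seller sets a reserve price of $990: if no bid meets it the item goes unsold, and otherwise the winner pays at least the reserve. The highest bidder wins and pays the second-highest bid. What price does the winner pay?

The winner pays $1900.

Ranking the bids: Bidder W $2930; Bidder F $1900; Bidder A $1150; Bidder U $910; Bidder L $860; Bidder Z $520.
Bidder W has the highest bid, so Bidder W wins.
The second-highest bid is $1900, which exceeds the reserve, so that sets the price.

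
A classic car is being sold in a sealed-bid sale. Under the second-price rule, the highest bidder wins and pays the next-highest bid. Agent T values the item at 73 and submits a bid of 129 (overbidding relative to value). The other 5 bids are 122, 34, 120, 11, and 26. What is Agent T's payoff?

Highest competing bid: 122.
Agent T's bid 129 is the highest overall, so Agent T wins and pays the second-highest bid, 122.
Payoff = value − price = 73 − 122 = -49.

Payoff = -49.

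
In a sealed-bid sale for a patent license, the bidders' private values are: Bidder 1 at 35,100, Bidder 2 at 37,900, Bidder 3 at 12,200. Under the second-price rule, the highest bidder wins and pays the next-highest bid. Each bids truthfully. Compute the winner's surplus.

Winner's surplus: 2,800.

Sorted high to low: Bidder 2 37,900, then Bidder 1 35,100, then Bidder 3 12,200.
Bidder 2 wins with the top bid and pays the second-highest, 35,100.
Surplus = 37,900 − 35,100 = 2,800.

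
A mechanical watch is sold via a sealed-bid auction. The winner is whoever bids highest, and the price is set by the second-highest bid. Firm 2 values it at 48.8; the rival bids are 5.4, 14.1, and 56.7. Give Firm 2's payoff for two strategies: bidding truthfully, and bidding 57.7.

The highest competing bid is 56.7.
Bidding truthfully at 48.8: the top bid is 56.7 (a rival), so Firm 2 loses. Payoff = 0.0.
Bidding 57.7: Firm 2 has the top bid, wins, and pays the second-highest bid 56.7. Payoff = 48.8 − 56.7 = -7.9.

Truthful: 0.0; alternative: -7.9.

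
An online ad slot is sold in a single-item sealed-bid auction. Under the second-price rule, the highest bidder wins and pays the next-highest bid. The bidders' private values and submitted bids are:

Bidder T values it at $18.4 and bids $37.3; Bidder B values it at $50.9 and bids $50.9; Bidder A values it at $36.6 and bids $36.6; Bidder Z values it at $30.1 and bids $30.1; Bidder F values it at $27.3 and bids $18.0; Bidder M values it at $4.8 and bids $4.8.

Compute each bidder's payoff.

Ordered from highest: Bidder B $50.9; Bidder T $37.3; Bidder A $36.6; Bidder Z $30.1; Bidder F $18.0; Bidder M $4.8.
Bidder B has the top bid and wins; the price is the second-highest bid, $37.3.
Bidder B's payoff = $50.9 − $37.3 = $13.6. All other bidders lose, so their payoff is 0.

Payoffs: Bidder T $0.0, Bidder B $13.6, Bidder A $0.0, Bidder Z $0.0, Bidder F $0.0, Bidder M $0.0.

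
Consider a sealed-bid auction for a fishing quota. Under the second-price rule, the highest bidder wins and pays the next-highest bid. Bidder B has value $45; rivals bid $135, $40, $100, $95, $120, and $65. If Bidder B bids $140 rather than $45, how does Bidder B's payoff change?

The highest competing bid is $135.
Bidding truthfully at $45: the top bid is $135 (a rival), so Bidder B loses. Payoff = $0.
Bidding $140: Bidder B has the top bid, wins, and pays the second-highest bid $135. Payoff = $45 − $135 = -$90.
Change = -$90 − $0 = -$90.

Payoff change: -$90.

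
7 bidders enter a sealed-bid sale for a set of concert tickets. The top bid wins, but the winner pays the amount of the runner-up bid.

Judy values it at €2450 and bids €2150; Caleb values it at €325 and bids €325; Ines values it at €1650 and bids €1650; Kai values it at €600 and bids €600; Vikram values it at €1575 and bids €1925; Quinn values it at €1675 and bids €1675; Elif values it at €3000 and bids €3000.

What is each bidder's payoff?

Ranking the bids: Elif €3000; Judy €2150; Vikram €1925; Quinn €1675; Ines €1650; Kai €600; Caleb €325.
Elif has the top bid and wins; the price is the second-highest bid, €2150.
Elif's payoff = €3000 − €2150 = €850. All other bidders lose, so their payoff is 0.

Payoffs: Judy €0, Caleb €0, Ines €0, Kai €0, Vikram €0, Quinn €0, Elif €850.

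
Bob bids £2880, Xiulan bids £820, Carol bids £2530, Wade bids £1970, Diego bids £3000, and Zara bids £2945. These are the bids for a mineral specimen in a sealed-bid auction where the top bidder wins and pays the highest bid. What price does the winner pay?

The winner pays £3000.

Sorted high to low: Diego £3000, then Zara £2945, then Bob £2880, then Carol £2530, then Wade £1970, then Xiulan £820.
Diego is the highest bidder, so Diego wins.
Under the first-price rule, the price is the highest bid: £3000.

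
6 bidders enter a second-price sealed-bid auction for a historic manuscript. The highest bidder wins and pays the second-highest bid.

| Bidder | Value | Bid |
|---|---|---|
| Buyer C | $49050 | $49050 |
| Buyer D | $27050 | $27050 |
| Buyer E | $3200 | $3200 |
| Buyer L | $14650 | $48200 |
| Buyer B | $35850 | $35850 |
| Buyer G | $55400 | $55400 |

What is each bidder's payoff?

Buyer C $0, Buyer D $0, Buyer E $0, Buyer L $0, Buyer B $0, Buyer G $6350.

Bids in descending order: Buyer G $55400 > Buyer C $49050 > Buyer L $48200 > Buyer B $35850 > Buyer D $27050 > Buyer E $3200.
Buyer G has the top bid and wins; the price is the second-highest bid, $49050.
Buyer G's payoff = $55400 − $49050 = $6350. All other bidders lose, so their payoff is 0.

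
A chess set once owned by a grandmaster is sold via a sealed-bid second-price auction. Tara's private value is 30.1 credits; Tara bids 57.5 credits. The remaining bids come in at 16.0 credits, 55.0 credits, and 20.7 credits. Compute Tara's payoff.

-24.9 credits

Highest competing bid: 55.0 credits.
Tara's bid 57.5 credits is the highest overall, so Tara wins and pays the second-highest bid, 55.0 credits.
Payoff = value − price = 30.1 credits − 55.0 credits = -24.9 credits.
Overbidding won the item at a price above value — truthful bidding would have avoided this loss.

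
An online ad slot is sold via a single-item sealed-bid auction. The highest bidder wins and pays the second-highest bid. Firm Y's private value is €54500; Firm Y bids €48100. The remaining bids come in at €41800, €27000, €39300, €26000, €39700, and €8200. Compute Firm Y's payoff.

€12700

Highest competing bid: €41800.
Firm Y's bid €48100 is the highest overall, so Firm Y wins and pays the second-highest bid, €41800.
Payoff = value − price = €54500 − €41800 = €12700.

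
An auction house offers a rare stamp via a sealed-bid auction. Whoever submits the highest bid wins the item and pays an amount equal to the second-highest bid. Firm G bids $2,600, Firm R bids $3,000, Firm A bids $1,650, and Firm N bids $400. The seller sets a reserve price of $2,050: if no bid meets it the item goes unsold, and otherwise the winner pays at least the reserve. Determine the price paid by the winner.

Sorted high to low: Firm R $3,000, then Firm G $2,600, then Firm A $1,650, then Firm N $400.
Firm R has the highest bid, so Firm R wins.
The second-highest bid is $2,600, which exceeds the reserve, so that sets the price.

Price paid: $2,600.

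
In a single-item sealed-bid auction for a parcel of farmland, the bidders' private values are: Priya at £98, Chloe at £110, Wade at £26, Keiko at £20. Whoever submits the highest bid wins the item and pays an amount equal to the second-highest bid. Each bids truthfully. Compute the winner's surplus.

Bids in descending order: Chloe £110; Priya £98; Wade £26; Keiko £20.
Chloe wins with the top bid and pays the second-highest, £98.
Surplus = £110 − £98 = £12.

Winner's surplus: £12.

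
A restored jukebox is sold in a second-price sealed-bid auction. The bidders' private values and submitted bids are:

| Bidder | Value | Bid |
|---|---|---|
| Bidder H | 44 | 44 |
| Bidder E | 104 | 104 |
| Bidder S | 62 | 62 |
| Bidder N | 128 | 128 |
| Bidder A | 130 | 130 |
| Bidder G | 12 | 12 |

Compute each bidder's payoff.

Payoffs: Bidder H 0, Bidder E 0, Bidder S 0, Bidder N 0, Bidder A 2, Bidder G 0.

Ranking the bids: Bidder A 130 > Bidder N 128 > Bidder E 104 > Bidder S 62 > Bidder H 44 > Bidder G 12.
Bidder A has the top bid and wins; the price is the second-highest bid, 128.
Bidder A's payoff = 130 − 128 = 2. All other bidders lose, so their payoff is 0.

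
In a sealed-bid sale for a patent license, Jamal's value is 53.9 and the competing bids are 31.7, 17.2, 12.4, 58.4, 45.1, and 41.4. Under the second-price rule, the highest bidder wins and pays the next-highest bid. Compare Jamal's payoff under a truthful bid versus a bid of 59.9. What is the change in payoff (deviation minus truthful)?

The highest competing bid is 58.4.
Bidding truthfully at 53.9: the top bid is 58.4 (a rival), so Jamal loses. Payoff = 0.0.
Bidding 59.9: Jamal has the top bid, wins, and pays the second-highest bid 58.4. Payoff = 53.9 − 58.4 = -4.5.
Change = -4.5 − 0.0 = -4.5.

Change in payoff: -4.5.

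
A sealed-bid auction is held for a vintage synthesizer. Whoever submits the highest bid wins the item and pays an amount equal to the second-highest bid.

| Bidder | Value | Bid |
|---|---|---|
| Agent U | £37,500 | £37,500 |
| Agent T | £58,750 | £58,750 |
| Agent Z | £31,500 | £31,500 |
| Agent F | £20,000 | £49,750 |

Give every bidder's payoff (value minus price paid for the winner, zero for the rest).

Bids in descending order: Agent T £58,750 > Agent F £49,750 > Agent U £37,500 > Agent Z £31,500.
Agent T has the top bid and wins; the price is the second-highest bid, £49,750.
Agent T's payoff = £58,750 − £49,750 = £9,000. All other bidders lose, so their payoff is 0.

Payoffs: Agent U £0, Agent T £9,000, Agent Z £0, Agent F £0.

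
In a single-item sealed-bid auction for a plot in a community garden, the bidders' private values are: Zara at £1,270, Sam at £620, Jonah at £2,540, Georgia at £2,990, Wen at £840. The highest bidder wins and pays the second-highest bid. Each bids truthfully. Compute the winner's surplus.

Winner's surplus: £450.

Ordered from highest: Georgia £2,990; Jonah £2,540; Zara £1,270; Wen £840; Sam £620.
Georgia wins with the top bid and pays the second-highest, £2,540.
Surplus = £2,990 − £2,540 = £450.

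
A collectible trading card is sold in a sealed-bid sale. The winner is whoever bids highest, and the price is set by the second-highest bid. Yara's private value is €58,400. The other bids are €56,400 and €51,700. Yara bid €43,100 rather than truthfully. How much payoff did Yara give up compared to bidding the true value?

The highest competing bid is €56,400.
Bidding truthfully at €58,400: Yara has the top bid, wins, and pays the second-highest bid €56,400. Payoff = €58,400 − €56,400 = €2,000.
Bidding €43,100: the top bid is €56,400 (a rival), so Yara loses. Payoff = €0.
Regret = truthful payoff − actual payoff = €2,000 − €0 = €2,000.

Regret: €2,000.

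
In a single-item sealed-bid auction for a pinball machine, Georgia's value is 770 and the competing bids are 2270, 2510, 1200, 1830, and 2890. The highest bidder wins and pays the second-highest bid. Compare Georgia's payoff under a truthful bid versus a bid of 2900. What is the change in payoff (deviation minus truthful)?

Change in payoff: -2120.

The highest competing bid is 2890.
Bidding truthfully at 770: the top bid is 2890 (a rival), so Georgia loses. Payoff = 0.
Bidding 2900: Georgia has the top bid, wins, and pays the second-highest bid 2890. Payoff = 770 − 2890 = -2120.
Change = -2120 − 0 = -2120.
This is the dominant-strategy logic: truthful bidding weakly beats any alternative.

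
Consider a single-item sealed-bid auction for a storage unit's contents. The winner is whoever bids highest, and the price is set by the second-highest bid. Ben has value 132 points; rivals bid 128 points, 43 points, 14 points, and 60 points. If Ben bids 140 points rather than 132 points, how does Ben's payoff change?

The highest competing bid is 128 points.
Bidding truthfully at 132 points: Ben has the top bid, wins, and pays the second-highest bid 128 points. Payoff = 132 points − 128 points = 4 points.
Bidding 140 points: Ben has the top bid, wins, and pays the second-highest bid 128 points. Payoff = 132 points − 128 points = 4 points.
Change = 4 points − 4 points = 0 points.

Change in payoff: 0 points.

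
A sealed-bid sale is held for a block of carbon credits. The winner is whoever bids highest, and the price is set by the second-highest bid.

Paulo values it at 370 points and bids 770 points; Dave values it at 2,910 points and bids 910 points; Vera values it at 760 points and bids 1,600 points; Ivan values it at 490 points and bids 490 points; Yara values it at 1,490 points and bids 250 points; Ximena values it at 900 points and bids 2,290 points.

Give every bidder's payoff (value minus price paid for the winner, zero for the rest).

Payoffs: Paulo 0 points, Dave 0 points, Vera 0 points, Ivan 0 points, Yara 0 points, Ximena -700 points.

Bids in descending order: Ximena 2,290 points, then Vera 1,600 points, then Dave 910 points, then Paulo 770 points, then Ivan 490 points, then Yara 250 points.
Ximena has the top bid and wins; the price is the second-highest bid, 1,600 points.
Ximena's payoff = 900 points − 1,600 points = -700 points. All other bidders lose, so their payoff is 0.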